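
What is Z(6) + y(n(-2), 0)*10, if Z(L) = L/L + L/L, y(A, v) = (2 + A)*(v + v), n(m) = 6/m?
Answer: 2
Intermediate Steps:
y(A, v) = 2*v*(2 + A) (y(A, v) = (2 + A)*(2*v) = 2*v*(2 + A))
Z(L) = 2 (Z(L) = 1 + 1 = 2)
Z(6) + y(n(-2), 0)*10 = 2 + (2*0*(2 + 6/(-2)))*10 = 2 + (2*0*(2 + 6*(-½)))*10 = 2 + (2*0*(2 - 3))*10 = 2 + (2*0*(-1))*10 = 2 + 0*10 = 2 + 0 = 2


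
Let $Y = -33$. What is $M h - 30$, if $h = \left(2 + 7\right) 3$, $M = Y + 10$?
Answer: $-651$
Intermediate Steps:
$M = -23$ ($M = -33 + 10 = -23$)
$h = 27$ ($h = 9 \cdot 3 = 27$)
$M h - 30 = \left(-23\right) 27 - 30 = -621 - 30 = -651$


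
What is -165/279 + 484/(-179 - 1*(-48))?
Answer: -52217/12183 ≈ -4.2861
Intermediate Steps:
-165/279 + 484/(-179 - 1*(-48)) = -165*1/279 + 484/(-179 + 48) = -55/93 + 484/(-131) = -55/93 + 484*(-1/131) = -55/93 - 484/131 = -52217/12183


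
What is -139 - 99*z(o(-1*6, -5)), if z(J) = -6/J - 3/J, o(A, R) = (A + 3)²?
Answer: -40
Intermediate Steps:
o(A, R) = (3 + A)²
z(J) = -9/J
-139 - 99*z(o(-1*6, -5)) = -139 - (-891)/((3 - 1*6)²) = -139 - (-891)/((3 - 6)²) = -139 - (-891)/((-3)²) = -139 - (-891)/9 = -139 - 99*(-1) = -139 + 99 = -40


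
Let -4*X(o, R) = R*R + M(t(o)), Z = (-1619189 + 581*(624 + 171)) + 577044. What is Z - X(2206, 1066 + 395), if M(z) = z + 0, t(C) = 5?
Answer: -93237/2 ≈ -46619.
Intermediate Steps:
M(z) = z
Z = -580250 (Z = (-1619189 + 581*795) + 577044 = (-1619189 + 461895) + 577044 = -1157294 + 577044 = -580250)
X(o, R) = -5/4 - R²/4 (X(o, R) = -(R*R + 5)/4 = -(R² + 5)/4 = -(5 + R²)/4 = -5/4 - R²/4)
Z - X(2206, 1066 + 395) = -580250 - (-5/4 - (1066 + 395)²/4) = -580250 - (-5/4 - ¼*1461²) = -580250 - (-5/4 - ¼*2134521) = -580250 - (-5/4 - 2134521/4) = -580250 - 1*(-1067263/2) = -580250 + 1067263/2 = -93237/2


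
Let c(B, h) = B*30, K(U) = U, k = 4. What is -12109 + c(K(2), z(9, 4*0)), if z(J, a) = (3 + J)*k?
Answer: -12049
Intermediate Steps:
z(J, a) = 12 + 4*J (z(J, a) = (3 + J)*4 = 12 + 4*J)
c(B, h) = 30*B
-12109 + c(K(2), z(9, 4*0)) = -12109 + 30*2 = -12109 + 60 = -12049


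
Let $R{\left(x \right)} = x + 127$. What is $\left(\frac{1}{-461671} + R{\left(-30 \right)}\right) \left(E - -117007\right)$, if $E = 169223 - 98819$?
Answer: $\frac{1836065526}{101} \approx 1.8179 \cdot 10^{7}$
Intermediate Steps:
$R{\left(x \right)} = 127 + x$
$E = 70404$ ($E = 169223 - 98819 = 70404$)
$\left(\frac{1}{-461671} + R{\left(-30 \right)}\right) \left(E - -117007\right) = \left(\frac{1}{-461671} + \left(127 - 30\right)\right) \left(70404 - -117007\right) = \left(- \frac{1}{461671} + 97\right) \left(70404 + 117007\right) = \frac{44782086}{461671} \cdot 187411 = \frac{1836065526}{101}$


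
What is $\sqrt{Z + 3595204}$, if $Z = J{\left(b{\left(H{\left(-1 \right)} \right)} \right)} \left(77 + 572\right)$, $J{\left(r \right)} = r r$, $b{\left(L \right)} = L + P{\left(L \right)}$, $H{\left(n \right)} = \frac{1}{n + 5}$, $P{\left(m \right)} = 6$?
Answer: $\frac{\sqrt{57928889}}{4} \approx 1902.8$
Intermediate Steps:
$H{\left(n \right)} = \frac{1}{5 + n}$
$b{\left(L \right)} = 6 + L$ ($b{\left(L \right)} = L + 6 = 6 + L$)
$J{\left(r \right)} = r^{2}$
$Z = \frac{405625}{16}$ ($Z = \left(6 + \frac{1}{5 - 1}\right)^{2} \left(77 + 572\right) = \left(6 + \frac{1}{4}\right)^{2} \cdot 649 = \left(\frac{25}{4}\right)^{2} \cdot 649 = \frac{625}{16} \cdot 649 = \frac{405625}{16} \approx 25352.0$)
$\sqrt{Z + 3595204} = \sqrt{\frac{405625}{16} + 3595204} = \sqrt{\frac{57928889}{16}} = \frac{\sqrt{57928889}}{4}$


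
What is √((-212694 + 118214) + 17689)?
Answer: I*√76791 ≈ 277.11*I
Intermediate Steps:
√((-212694 + 118214) + 17689) = √(-94480 + 17689) = √(-76791) = I*√76791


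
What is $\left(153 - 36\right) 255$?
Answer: $29835$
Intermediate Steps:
$\left(153 - 36\right) 255 = 117 \cdot 255 = 29835$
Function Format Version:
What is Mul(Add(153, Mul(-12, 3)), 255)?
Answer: 29835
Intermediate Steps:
Mul(Add(153, Mul(-12, 3)), 255) = Mul(Add(153, -36), 255) = Mul(117, 255) = 29835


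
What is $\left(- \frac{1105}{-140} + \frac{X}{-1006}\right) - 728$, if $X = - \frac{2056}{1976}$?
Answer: $- \frac{2505067685}{3478748} \approx -720.11$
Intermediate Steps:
$X = - \frac{257}{247}$ ($X = \left(-2056\right) \frac{1}{1976} = - \frac{257}{247} \approx -1.0405$)
$\left(- \frac{1105}{-140} + \frac{X}{-1006}\right) - 728 = \left(- \frac{1105}{-140} - \frac{257}{247 \left(-1006\right)}\right) - 728 = \left(\left(-1105\right) \left(- \frac{1}{140}\right) - - \frac{257}{248482}\right) - 728 = \left(\frac{221}{28} + \frac{257}{248482}\right) - 728 = \frac{27460859}{3478748} - 728 = - \frac{2505067685}{3478748}$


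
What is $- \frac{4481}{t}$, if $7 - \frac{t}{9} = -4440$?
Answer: $- \frac{4481}{40023} \approx -0.11196$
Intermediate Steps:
$t = 40023$ ($t = 63 - -39960 = 63 + 39960 = 40023$)
$- \frac{4481}{t} = - \frac{4481}{40023}$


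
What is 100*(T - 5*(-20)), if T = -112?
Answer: -1200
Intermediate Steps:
100*(T - 5*(-20)) = 100*(-112 - 5*(-20)) = 100*(-112 + 100) = 100*(-12) = -1200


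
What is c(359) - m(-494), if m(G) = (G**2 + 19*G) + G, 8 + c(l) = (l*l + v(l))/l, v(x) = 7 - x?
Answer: -83936347/359 ≈ -2.3381e+5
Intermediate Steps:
c(l) = -8 + (7 + l**2 - l)/l (c(l) = -8 + (l*l + (7 - l))/l = -8 + (l**2 + (7 - l))/l = -8 + (7 + l**2 - l)/l)
m(G) = G**2 + 20*G
c(359) - m(-494) = (-9 + 359 + 7/359) - (-494)*(20 - 494) = (-9 + 359 + 7*(1/359)) - (-494)*(-474) = (-9 + 359 + 7/359) - 1*234156 = 125657/359 - 234156 = -83936347/359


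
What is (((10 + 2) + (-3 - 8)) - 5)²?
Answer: 16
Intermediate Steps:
(((10 + 2) + (-3 - 8)) - 5)² = ((12 - 11) - 5)² = (1 - 5)² = (-4)² = 16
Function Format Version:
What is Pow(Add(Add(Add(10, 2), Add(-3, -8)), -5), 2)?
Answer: 16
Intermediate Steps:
Pow(Add(Add(Add(10, 2), Add(-3, -8)), -5), 2) = Pow(Add(Add(12, -11), -5), 2) = Pow(Add(1, -5), 2) = Pow(-4, 2) = 16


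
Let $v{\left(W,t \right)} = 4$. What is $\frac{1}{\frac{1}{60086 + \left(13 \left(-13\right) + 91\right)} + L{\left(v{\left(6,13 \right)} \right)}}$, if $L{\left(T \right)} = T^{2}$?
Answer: $\frac{60008}{960129} \approx 0.0625$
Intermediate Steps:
$\frac{1}{\frac{1}{60086 + \left(13 \left(-13\right) + 91\right)} + L{\left(v{\left(6,13 \right)} \right)}} = \frac{1}{\frac{1}{60086 + \left(13 \left(-13\right) + 91\right)} + 4^{2}} = \frac{1}{\frac{1}{60086 + \left(-169 + 91\right)} + 16} = \frac{1}{\frac{1}{60086 - 78} + 16} = \frac{1}{\frac{1}{60008} + 16} = \frac{1}{\frac{960129}{60008}} = \frac{60008}{960129}$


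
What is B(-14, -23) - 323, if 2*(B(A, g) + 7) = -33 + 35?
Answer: -329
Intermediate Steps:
B(A, g) = -6 (B(A, g) = -7 + (-33 + 35)/2 = -7 + (½)*2 = -7 + 1 = -6)
B(-14, -23) - 323 = -6 - 323 = -329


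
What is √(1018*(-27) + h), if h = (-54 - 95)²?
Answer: I*√5285 ≈ 72.698*I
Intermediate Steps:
h = 22201 (h = (-149)² = 22201)
√(1018*(-27) + h) = √(1018*(-27) + 22201) = √(-27486 + 22201) = √(-5285) = I*√5285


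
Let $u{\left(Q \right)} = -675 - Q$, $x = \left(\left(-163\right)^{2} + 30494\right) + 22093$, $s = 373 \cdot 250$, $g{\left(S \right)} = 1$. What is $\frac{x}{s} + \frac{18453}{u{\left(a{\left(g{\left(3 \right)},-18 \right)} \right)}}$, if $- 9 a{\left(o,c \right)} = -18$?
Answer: $- \frac{833576819}{31565125} \approx -26.408$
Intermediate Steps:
$a{\left(o,c \right)} = 2$ ($a{\left(o,c \right)} = \left(- \frac{1}{9}\right) \left(-18\right) = 2$)
$s = 93250$
$x = 79156$ ($x = \left(26569 + 30494\right) + 22093 = 57063 + 22093 = 79156$)
$\frac{x}{s} + \frac{18453}{u{\left(a{\left(g{\left(3 \right)},-18 \right)} \right)}} = \frac{79156}{93250} + \frac{18453}{-675 - 2} = 79156 \cdot \frac{1}{93250} + \frac{18453}{-675 - 2} = \frac{39578}{46625} + \frac{18453}{-677} = \frac{39578}{46625} + 18453 \left(- \frac{1}{677}\right) = \frac{39578}{46625} - \frac{18453}{677} = - \frac{833576819}{31565125}$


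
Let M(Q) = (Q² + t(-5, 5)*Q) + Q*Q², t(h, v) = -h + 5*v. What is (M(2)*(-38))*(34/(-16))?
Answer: 5814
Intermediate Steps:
M(Q) = Q² + Q³ + 30*Q (M(Q) = (Q² + (-1*(-5) + 5*5)*Q) + Q*Q² = (Q² + (5 + 25)*Q) + Q³ = (Q² + 30*Q) + Q³ = Q² + Q³ + 30*Q)
(M(2)*(-38))*(34/(-16)) = ((2*(30 + 2 + 2²))*(-38))*(34/(-16)) = ((2*(30 + 2 + 4))*(-38))*(34*(-1/16)) = ((2*36)*(-38))*(-17/8) = (72*(-38))*(-17/8) = -2736*(-17/8) = 5814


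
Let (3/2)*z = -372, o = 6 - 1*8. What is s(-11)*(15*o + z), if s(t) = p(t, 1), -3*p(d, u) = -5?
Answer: -1390/3 ≈ -463.33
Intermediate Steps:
p(d, u) = 5/3 (p(d, u) = -⅓*(-5) = 5/3)
s(t) = 5/3
o = -2 (o = 6 - 8 = -2)
z = -248 (z = (⅔)*(-372) = -248)
s(-11)*(15*o + z) = 5*(15*(-2) - 248)/3 = 5*(-30 - 248)/3 = (5/3)*(-278) = -1390/3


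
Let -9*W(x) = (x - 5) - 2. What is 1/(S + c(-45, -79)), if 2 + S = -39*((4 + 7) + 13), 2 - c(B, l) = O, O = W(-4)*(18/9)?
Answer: -9/8446 ≈ -0.0010656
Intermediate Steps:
W(x) = 7/9 - x/9 (W(x) = -((x - 5) - 2)/9 = -((-5 + x) - 2)/9 = -(-7 + x)/9 = 7/9 - x/9)
O = 22/9 (O = (7/9 - ⅑*(-4))*(18/9) = (7/9 + 4/9)*(18*(⅑)) = (11/9)*2 = 22/9 ≈ 2.4444)
c(B, l) = -4/9 (c(B, l) = 2 - 1*22/9 = 2 - 22/9 = -4/9)
S = -938 (S = -2 - 39*((4 + 7) + 13) = -2 - 39*(11 + 13) = -2 - 39*24 = -2 - 936 = -938)
1/(S + c(-45, -79)) = 1/(-938 - 4/9) = 1/(-8446/9) = -9/8446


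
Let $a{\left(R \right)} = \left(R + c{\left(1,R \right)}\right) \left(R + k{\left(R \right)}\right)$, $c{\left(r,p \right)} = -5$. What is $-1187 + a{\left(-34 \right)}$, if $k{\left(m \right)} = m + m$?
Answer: $2791$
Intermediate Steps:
$k{\left(m \right)} = 2 m$
$a{\left(R \right)} = 3 R \left(-5 + R\right)$ ($a{\left(R \right)} = \left(R - 5\right) \left(R + 2 R\right) = \left(-5 + R\right) 3 R = 3 R \left(-5 + R\right)$)
$-1187 + a{\left(-34 \right)} = -1187 + 3 \left(-34\right) \left(-5 - 34\right) = -1187 + 3 \left(-34\right) \left(-39\right) = -1187 + 3978 = 2791$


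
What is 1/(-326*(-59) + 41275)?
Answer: 1/60509 ≈ 1.6526e-5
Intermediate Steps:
1/(-326*(-59) + 41275) = 1/(19234 + 41275) = 1/60509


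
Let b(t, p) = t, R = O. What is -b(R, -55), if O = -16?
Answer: 16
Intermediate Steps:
R = -16
-b(R, -55) = -1*(-16) = 16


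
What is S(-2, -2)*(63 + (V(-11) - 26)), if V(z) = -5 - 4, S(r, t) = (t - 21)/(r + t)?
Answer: 161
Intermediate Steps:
S(r, t) = (-21 + t)/(r + t)
V(z) = -9
S(-2, -2)*(63 + (V(-11) - 26)) = ((-21 - 2)/(-2 - 2))*(63 + (-9 - 26)) = (-23/(-4))*(63 - 35) = -1/4*(-23)*28 = (23/4)*28 = 161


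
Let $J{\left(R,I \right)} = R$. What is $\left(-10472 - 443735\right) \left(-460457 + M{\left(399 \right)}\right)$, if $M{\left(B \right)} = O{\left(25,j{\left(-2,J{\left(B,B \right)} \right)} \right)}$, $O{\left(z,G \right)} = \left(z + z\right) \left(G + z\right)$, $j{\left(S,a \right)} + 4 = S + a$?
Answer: $199649866299$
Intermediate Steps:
$j{\left(S,a \right)} = -4 + S + a$ ($j{\left(S,a \right)} = -4 + \left(S + a\right) = -4 + S + a$)
$O{\left(z,G \right)} = 2 z \left(G + z\right)$
$M{\left(B \right)} = 950 + 50 B$ ($M{\left(B \right)} = 2 \cdot 25 \left(\left(-4 - 2 + B\right) + 25\right) = 2 \cdot 25 \left(\left(-6 + B\right) + 25\right) = 2 \cdot 25 \left(19 + B\right) = 950 + 50 B$)
$\left(-10472 - 443735\right) \left(-460457 + M{\left(399 \right)}\right) = \left(-10472 - 443735\right) \left(-460457 + \left(950 + 50 \cdot 399\right)\right) = - 454207 \left(-460457 + \left(950 + 19950\right)\right) = - 454207 \left(-460457 + 20900\right) = \left(-454207\right) \left(-439557\right) = 199649866299$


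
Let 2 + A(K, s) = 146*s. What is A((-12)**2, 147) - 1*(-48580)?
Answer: 70040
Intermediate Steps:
A(K, s) = -2 + 146*s
A((-12)**2, 147) - 1*(-48580) = (-2 + 146*147) - 1*(-48580) = (-2 + 21462) + 48580 = 21460 + 48580 = 70040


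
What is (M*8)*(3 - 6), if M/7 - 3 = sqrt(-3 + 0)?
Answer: -504 - 168*I*sqrt(3) ≈ -504.0 - 290.98*I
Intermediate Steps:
M = 21 + 7*I*sqrt(3) (M = 21 + 7*sqrt(-3 + 0) = 21 + 7*sqrt(-3) = 21 + 7*(I*sqrt(3)) = 21 + 7*I*sqrt(3) ≈ 21.0 + 12.124*I)
(M*8)*(3 - 6) = ((21 + 7*I*sqrt(3))*8)*(3 - 6) = (168 + 56*I*sqrt(3))*(-3) = -504 - 168*I*sqrt(3)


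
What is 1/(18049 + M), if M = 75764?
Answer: 1/93813 ≈ 1.0660e-5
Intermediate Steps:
1/(18049 + M) = 1/(18049 + 75764) = 1/93813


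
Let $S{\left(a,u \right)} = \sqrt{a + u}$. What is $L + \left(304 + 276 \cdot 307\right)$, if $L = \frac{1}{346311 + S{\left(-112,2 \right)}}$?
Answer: $\frac{10198478778099227}{119931308831} - \frac{i \sqrt{110}}{119931308831} \approx 85036.0 - 8.7451 \cdot 10^{-11} i$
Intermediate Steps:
$L = \frac{1}{346311 + i \sqrt{110}}$ ($L = \frac{1}{346311 + \sqrt{-112 + 2}} = \frac{1}{346311 + \sqrt{-110}} = \frac{1}{346311 + i \sqrt{110}} \approx 2.8876 \cdot 10^{-6} - 8.8 \cdot 10^{-11} i$)
$L + \left(304 + 276 \cdot 307\right) = \left(\frac{346311}{119931308831} - \frac{i \sqrt{110}}{119931308831}\right) + \left(304 + 276 \cdot 307\right) = \left(\frac{346311}{119931308831} - \frac{i \sqrt{110}}{119931308831}\right) + \left(304 + 84732\right) = \left(\frac{346311}{119931308831} - \frac{i \sqrt{110}}{119931308831}\right) + 85036 = \frac{10198478778099227}{119931308831} - \frac{i \sqrt{110}}{119931308831}$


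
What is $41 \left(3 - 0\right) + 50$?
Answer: $173$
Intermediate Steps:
$41 \left(3 - 0\right) + 50 = 41 \left(3 + 0\right) + 50 = 41 \cdot 3 + 50 = 123 + 50 = 173$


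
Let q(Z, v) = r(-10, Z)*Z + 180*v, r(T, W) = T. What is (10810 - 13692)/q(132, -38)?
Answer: 1441/4080 ≈ 0.35319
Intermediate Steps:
q(Z, v) = -10*Z + 180*v
(10810 - 13692)/q(132, -38) = (10810 - 13692)/(-10*132 + 180*(-38)) = -2882/(-1320 - 6840) = -2882/(-8160) = -2882*(-1/8160) = 1441/4080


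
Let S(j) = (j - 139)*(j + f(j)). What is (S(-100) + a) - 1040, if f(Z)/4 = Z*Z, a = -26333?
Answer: -9563473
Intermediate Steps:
f(Z) = 4*Z² (f(Z) = 4*(Z*Z) = 4*Z²)
S(j) = (-139 + j)*(j + 4*j²) (S(j) = (j - 139)*(j + 4*j²) = (-139 + j)*(j + 4*j²))
(S(-100) + a) - 1040 = (-100*(-139 - 555*(-100) + 4*(-100)²) - 26333) - 1040 = (-100*(-139 + 55500 + 4*10000) - 26333) - 1040 = (-100*(-139 + 55500 + 40000) - 26333) - 1040 = (-100*95361 - 26333) - 1040 = (-9536100 - 26333) - 1040 = -9562433 - 1040 = -9563473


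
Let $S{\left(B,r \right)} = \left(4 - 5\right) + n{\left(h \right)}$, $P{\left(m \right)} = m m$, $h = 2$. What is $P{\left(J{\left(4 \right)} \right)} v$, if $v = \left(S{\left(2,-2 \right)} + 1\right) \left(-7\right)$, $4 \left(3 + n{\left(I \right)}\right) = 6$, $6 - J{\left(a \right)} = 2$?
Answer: $168$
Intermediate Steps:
$J{\left(a \right)} = 4$ ($J{\left(a \right)} = 6 - 2 = 4$)
$n{\left(I \right)} = - \frac{3}{2}$ ($n{\left(I \right)} = -3 + \frac{1}{4} \cdot 6 = -3 + \frac{3}{2} = - \frac{3}{2}$)
$P{\left(m \right)} = m^{2}$
$S{\left(B,r \right)} = - \frac{5}{2}$ ($S{\left(B,r \right)} = \left(4 - 5\right) - \frac{3}{2} = -1 - \frac{3}{2} = - \frac{5}{2}$)
$v = \frac{21}{2}$ ($v = \left(- \frac{5}{2} + 1\right) \left(-7\right) = \left(- \frac{3}{2}\right) \left(-7\right) = \frac{21}{2} \approx 10.5$)
$P{\left(J{\left(4 \right)} \right)} v = 4^{2} \cdot \frac{21}{2} = 16 \cdot \frac{21}{2} = 168$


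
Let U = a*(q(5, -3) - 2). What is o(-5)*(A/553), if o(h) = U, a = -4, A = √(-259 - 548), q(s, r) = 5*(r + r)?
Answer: 128*I*√807/553 ≈ 6.5754*I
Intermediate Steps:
q(s, r) = 10*r (q(s, r) = 5*(2*r) = 10*r)
A = I*√807 (A = √(-807) = I*√807 ≈ 28.408*I)
U = 128 (U = -4*(10*(-3) - 2) = -4*(-30 - 2) = -4*(-32) = 128)
o(h) = 128
o(-5)*(A/553) = 128*((I*√807)/553) = 128*((I*√807)*(1/553)) = 128*(I*√807/553) = 128*I*√807/553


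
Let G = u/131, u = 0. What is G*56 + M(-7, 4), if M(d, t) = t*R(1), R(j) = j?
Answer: 4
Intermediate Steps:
G = 0 (G = 0/131 = 0*(1/131) = 0)
M(d, t) = t (M(d, t) = t*1 = t)
G*56 + M(-7, 4) = 0*56 + 4 = 0 + 4 = 4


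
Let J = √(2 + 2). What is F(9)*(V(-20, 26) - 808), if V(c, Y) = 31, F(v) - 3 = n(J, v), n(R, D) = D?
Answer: -9324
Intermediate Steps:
J = 2 (J = √4 = 2)
F(v) = 3 + v
F(9)*(V(-20, 26) - 808) = (3 + 9)*(31 - 808) = 12*(-777) = -9324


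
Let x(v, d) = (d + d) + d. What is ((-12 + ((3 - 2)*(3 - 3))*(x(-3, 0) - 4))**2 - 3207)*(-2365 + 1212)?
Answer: 3531639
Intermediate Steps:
x(v, d) = 3*d (x(v, d) = 2*d + d = 3*d)
((-12 + ((3 - 2)*(3 - 3))*(x(-3, 0) - 4))**2 - 3207)*(-2365 + 1212) = ((-12 + ((3 - 2)*(3 - 3))*(3*0 - 4))**2 - 3207)*(-2365 + 1212) = ((-12 + (1*0)*(0 - 4))**2 - 3207)*(-1153) = ((-12 + 0*(-4))**2 - 3207)*(-1153) = ((-12 + 0)**2 - 3207)*(-1153) = ((-12)**2 - 3207)*(-1153) = (144 - 3207)*(-1153) = -3063*(-1153) = 3531639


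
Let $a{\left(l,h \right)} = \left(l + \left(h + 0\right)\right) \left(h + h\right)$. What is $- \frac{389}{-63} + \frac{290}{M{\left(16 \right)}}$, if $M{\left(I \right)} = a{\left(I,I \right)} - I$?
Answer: $\frac{3257}{504} \approx 6.4623$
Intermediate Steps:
$a{\left(l,h \right)} = 2 h \left(h + l\right)$ ($a{\left(l,h \right)} = \left(l + h\right) 2 h = \left(h + l\right) 2 h = 2 h \left(h + l\right)$)
$M{\left(I \right)} = - I + 4 I^{2}$ ($M{\left(I \right)} = 2 I \left(I + I\right) - I = 2 I 2 I - I = 4 I^{2} - I = - I + 4 I^{2}$)
$- \frac{389}{-63} + \frac{290}{M{\left(16 \right)}} = - \frac{389}{-63} + \frac{290}{16 \left(-1 + 4 \cdot 16\right)} = \left(-389\right) \left(- \frac{1}{63}\right) + \frac{290}{16 \left(-1 + 64\right)} = \frac{389}{63} + \frac{290}{16 \cdot 63} = \frac{389}{63} + \frac{290}{1008} = \frac{389}{63} + 290 \cdot \frac{1}{1008} = \frac{389}{63} + \frac{145}{504} = \frac{3257}{504}$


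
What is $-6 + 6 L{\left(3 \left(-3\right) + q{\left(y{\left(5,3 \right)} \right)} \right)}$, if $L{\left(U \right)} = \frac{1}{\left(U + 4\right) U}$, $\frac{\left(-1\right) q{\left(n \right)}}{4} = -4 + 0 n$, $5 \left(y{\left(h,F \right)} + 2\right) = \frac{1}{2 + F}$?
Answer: $- \frac{456}{77} \approx -5.9221$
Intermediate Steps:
$y{\left(h,F \right)} = -2 + \frac{1}{5 \left(2 + F\right)}$
$q{\left(n \right)} = 16$ ($q{\left(n \right)} = - 4 \left(-4 + 0 n\right) = - 4 \left(-4 + 0\right) = \left(-4\right) \left(-4\right) = 16$)
$L{\left(U \right)} = \frac{1}{U \left(4 + U\right)}$ ($L{\left(U \right)} = \frac{1}{\left(4 + U\right) U} = \frac{1}{U \left(4 + U\right)}$)
$-6 + 6 L{\left(3 \left(-3\right) + q{\left(y{\left(5,3 \right)} \right)} \right)} = -6 + 6 \frac{1}{\left(3 \left(-3\right) + 16\right) \left(4 + \left(3 \left(-3\right) + 16\right)\right)} = -6 + 6 \frac{1}{\left(-9 + 16\right) \left(4 + \left(-9 + 16\right)\right)} = -6 + 6 \frac{1}{7 \left(4 + 7\right)} = -6 + 6 \frac{1}{7 \cdot 11} = -6 + 6 \cdot \frac{1}{7} \cdot \frac{1}{11} = -6 + 6 \cdot \frac{1}{77} = -6 + \frac{6}{77} = - \frac{456}{77}$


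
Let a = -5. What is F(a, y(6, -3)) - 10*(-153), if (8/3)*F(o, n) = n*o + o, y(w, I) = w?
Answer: 12135/8 ≈ 1516.9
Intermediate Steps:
F(o, n) = 3*o/8 + 3*n*o/8 (F(o, n) = 3*(n*o + o)/8 = 3*(o + n*o)/8 = 3*o/8 + 3*n*o/8)
F(a, y(6, -3)) - 10*(-153) = (3/8)*(-5)*(1 + 6) - 10*(-153) = (3/8)*(-5)*7 + 1530 = -105/8 + 1530 = 12135/8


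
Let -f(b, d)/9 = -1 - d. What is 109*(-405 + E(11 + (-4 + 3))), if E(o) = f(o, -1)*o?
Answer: -44145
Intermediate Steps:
f(b, d) = 9 + 9*d (f(b, d) = -9*(-1 - d) = 9 + 9*d)
E(o) = 0 (E(o) = (9 + 9*(-1))*o = (9 - 9)*o = 0*o = 0)
109*(-405 + E(11 + (-4 + 3))) = 109*(-405 + 0) = 109*(-405) = -44145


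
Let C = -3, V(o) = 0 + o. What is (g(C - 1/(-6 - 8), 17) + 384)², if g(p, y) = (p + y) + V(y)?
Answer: 33767721/196 ≈ 1.7228e+5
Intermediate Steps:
V(o) = o
g(p, y) = p + 2*y (g(p, y) = (p + y) + y = p + 2*y)
(g(C - 1/(-6 - 8), 17) + 384)² = (((-3 - 1/(-6 - 8)) + 2*17) + 384)² = (((-3 - 1/(-14)) + 34) + 384)² = (((-3 - 1*(-1/14)) + 34) + 384)² = (((-3 + 1/14) + 34) + 384)² = ((-41/14 + 34) + 384)² = (435/14 + 384)² = (5811/14)² = 33767721/196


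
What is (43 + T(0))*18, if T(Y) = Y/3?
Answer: 774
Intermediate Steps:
T(Y) = Y/3 (T(Y) = Y*(⅓) = Y/3)
(43 + T(0))*18 = (43 + (⅓)*0)*18 = (43 + 0)*18 = 43*18 = 774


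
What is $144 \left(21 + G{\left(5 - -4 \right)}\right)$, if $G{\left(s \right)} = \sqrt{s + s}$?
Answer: $3024 + 432 \sqrt{2} \approx 3634.9$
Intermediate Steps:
$G{\left(s \right)} = \sqrt{2} \sqrt{s}$ ($G{\left(s \right)} = \sqrt{2 s} = \sqrt{2} \sqrt{s}$)
$144 \left(21 + G{\left(5 - -4 \right)}\right) = 144 \left(21 + \sqrt{2} \sqrt{5 - -4}\right) = 144 \left(21 + \sqrt{2} \sqrt{5 + 4}\right) = 144 \left(21 + \sqrt{2} \sqrt{9}\right) = 144 \left(21 + \sqrt{2} \cdot 3\right) = 144 \left(21 + 3 \sqrt{2}\right) = 3024 + 432 \sqrt{2}$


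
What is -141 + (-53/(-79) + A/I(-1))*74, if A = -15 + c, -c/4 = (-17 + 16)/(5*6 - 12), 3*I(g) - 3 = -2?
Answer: -799169/237 ≈ -3372.0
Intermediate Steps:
I(g) = ⅓ (I(g) = 1 + (⅓)*(-2) = 1 - ⅔ = ⅓)
c = 2/9 (c = -4*(-17 + 16)/(5*6 - 12) = -(-4)/(30 - 12) = -(-4)/18 = -4*(-1/18) = 2/9 ≈ 0.22222)
A = -133/9 (A = -15 + 2/9 = -133/9 ≈ -14.778)
-141 + (-53/(-79) + A/I(-1))*74 = -141 + (-53/(-79) - 133/(9*⅓))*74 = -141 + (-53*(-1/79) - 133/9*3)*74 = -141 + (53/79 - 133/3)*74 = -141 - 10348/237*74 = -141 - 765752/237 = -799169/237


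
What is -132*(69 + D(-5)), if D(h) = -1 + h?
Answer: -8316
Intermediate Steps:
-132*(69 + D(-5)) = -132*(69 + (-1 - 5)) = -132*(69 - 6) = -132*63 = -8316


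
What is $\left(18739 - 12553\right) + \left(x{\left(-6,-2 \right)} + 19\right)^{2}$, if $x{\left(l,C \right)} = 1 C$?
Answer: $6475$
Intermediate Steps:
$x{\left(l,C \right)} = C$
$\left(18739 - 12553\right) + \left(x{\left(-6,-2 \right)} + 19\right)^{2} = \left(18739 - 12553\right) + \left(-2 + 19\right)^{2} = 6186 + 17^{2} = 6186 + 289 = 6475$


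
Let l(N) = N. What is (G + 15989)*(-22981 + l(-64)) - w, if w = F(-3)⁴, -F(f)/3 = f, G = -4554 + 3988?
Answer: -355429596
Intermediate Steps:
G = -566
F(f) = -3*f
w = 6561 (w = (-3*(-3))⁴ = 9⁴ = 6561)
(G + 15989)*(-22981 + l(-64)) - w = (-566 + 15989)*(-22981 - 64) - 1*6561 = 15423*(-23045) - 6561 = -355423035 - 6561 = -355429596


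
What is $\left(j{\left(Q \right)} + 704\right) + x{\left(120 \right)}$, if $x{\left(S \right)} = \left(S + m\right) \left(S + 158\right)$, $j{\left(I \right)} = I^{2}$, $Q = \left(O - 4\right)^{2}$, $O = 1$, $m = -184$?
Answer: $-17007$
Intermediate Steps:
$Q = 9$ ($Q = \left(1 - 4\right)^{2} = \left(-3\right)^{2} = 9$)
$x{\left(S \right)} = \left(-184 + S\right) \left(158 + S\right)$ ($x{\left(S \right)} = \left(S - 184\right) \left(S + 158\right) = \left(-184 + S\right) \left(158 + S\right)$)
$\left(j{\left(Q \right)} + 704\right) + x{\left(120 \right)} = \left(9^{2} + 704\right) - \left(32192 - 14400\right) = \left(81 + 704\right) - 17792 = 785 - 17792 = -17007$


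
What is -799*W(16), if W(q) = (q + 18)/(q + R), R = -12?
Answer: -13583/2 ≈ -6791.5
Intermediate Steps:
W(q) = (18 + q)/(-12 + q) (W(q) = (q + 18)/(q - 12) = (18 + q)/(-12 + q))
-799*W(16) = -799*(18 + 16)/(-12 + 16) = -799*34/4 = -799*17/2 = -13583/2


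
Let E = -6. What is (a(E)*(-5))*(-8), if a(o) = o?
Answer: -240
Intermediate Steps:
(a(E)*(-5))*(-8) = -6*(-5)*(-8) = 30*(-8) = -240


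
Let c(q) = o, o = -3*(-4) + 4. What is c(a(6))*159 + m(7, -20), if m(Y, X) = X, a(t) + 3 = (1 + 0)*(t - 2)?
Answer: 2524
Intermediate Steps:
o = 16 (o = 12 + 4 = 16)
a(t) = -5 + t (a(t) = -3 + (1 + 0)*(t - 2) = -3 + 1*(-2 + t) = -3 + (-2 + t) = -5 + t)
c(q) = 16
c(a(6))*159 + m(7, -20) = 16*159 - 20 = 2544 - 20 = 2524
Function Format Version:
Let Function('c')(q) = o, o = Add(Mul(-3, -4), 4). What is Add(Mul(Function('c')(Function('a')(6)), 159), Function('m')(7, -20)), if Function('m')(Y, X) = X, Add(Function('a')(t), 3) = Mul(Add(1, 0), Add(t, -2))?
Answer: 2524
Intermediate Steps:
o = 16 (o = Add(12, 4) = 16)
Function('a')(t) = Add(-5, t) (Function('a')(t) = Add(-3, Mul(Add(1, 0), Add(t, -2))) = Add(-3, Mul(1, Add(-2, t))) = Add(-3, Add(-2, t)) = Add(-5, t))
Function('c')(q) = 16
Add(Mul(Function('c')(Function('a')(6)), 159), Function('m')(7, -20)) = Add(Mul(16, 159), -20) = Add(2544, -20) = 2524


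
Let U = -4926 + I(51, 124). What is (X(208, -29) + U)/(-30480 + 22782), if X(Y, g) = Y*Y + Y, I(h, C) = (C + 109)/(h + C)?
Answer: -6745783/1347150 ≈ -5.0074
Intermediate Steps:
I(h, C) = (109 + C)/(C + h)
X(Y, g) = Y + Y**2 (X(Y, g) = Y**2 + Y = Y + Y**2)
U = -861817/175 (U = -4926 + (109 + 124)/(124 + 51) = -4926 + 233/175 = -861817/175 ≈ -4924.7)
(X(208, -29) + U)/(-30480 + 22782) = (208*(1 + 208) - 861817/175)/(-30480 + 22782) = (208*209 - 861817/175)/(-7698) = (43472 - 861817/175)*(-1/7698) = (6745783/175)*(-1/7698) = -6745783/1347150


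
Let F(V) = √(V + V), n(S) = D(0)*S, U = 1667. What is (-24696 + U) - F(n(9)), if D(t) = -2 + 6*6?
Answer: -23029 - 6*√17 ≈ -23054.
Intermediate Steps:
D(t) = 34 (D(t) = -2 + 36 = 34)
n(S) = 34*S
F(V) = √2*√V (F(V) = √(2*V) = √2*√V)
(-24696 + U) - F(n(9)) = (-24696 + 1667) - √2*√(34*9) = -23029 - √2*√306 = -23029 - √2*3*√34 = -23029 - 6*√17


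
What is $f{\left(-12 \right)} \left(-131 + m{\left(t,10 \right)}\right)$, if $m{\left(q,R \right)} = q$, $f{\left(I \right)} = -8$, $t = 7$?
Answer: $992$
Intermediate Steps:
$f{\left(-12 \right)} \left(-131 + m{\left(t,10 \right)}\right) = - 8 \left(-131 + 7\right) = \left(-8\right) \left(-124\right) = 992$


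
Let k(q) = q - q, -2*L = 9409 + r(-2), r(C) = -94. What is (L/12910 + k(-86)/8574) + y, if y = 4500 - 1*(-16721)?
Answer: 109583381/5164 ≈ 21221.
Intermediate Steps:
L = -9315/2 (L = -(9409 - 94)/2 = -½*9315 = -9315/2 ≈ -4657.5)
k(q) = 0
y = 21221 (y = 4500 + 16721 = 21221)
(L/12910 + k(-86)/8574) + y = (-9315/2/12910 + 0/8574) + 21221 = (-9315/2*1/12910 + 0*(1/8574)) + 21221 = (-1863/5164 + 0) + 21221 = -1863/5164 + 21221 = 109583381/5164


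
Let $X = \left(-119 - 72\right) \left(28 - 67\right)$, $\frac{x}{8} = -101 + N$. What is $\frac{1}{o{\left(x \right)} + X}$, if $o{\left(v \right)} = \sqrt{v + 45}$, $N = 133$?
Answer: $\frac{7449}{55487300} - \frac{\sqrt{301}}{55487300} \approx 0.00013393$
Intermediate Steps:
$x = 256$ ($x = 8 \left(-101 + 133\right) = 8 \cdot 32 = 256$)
$o{\left(v \right)} = \sqrt{45 + v}$
$X = 7449$ ($X = - 191 \left(28 - 67\right) = \left(-191\right) \left(-39\right) = 7449$)
$\frac{1}{o{\left(x \right)} + X} = \frac{1}{\sqrt{45 + 256} + 7449} = \frac{1}{\sqrt{301} + 7449} = \frac{1}{7449 + \sqrt{301}}$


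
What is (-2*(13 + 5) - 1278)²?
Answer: 1726596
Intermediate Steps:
(-2*(13 + 5) - 1278)² = (-2*18 - 1278)² = (-36 - 1278)² = (-1314)² = 1726596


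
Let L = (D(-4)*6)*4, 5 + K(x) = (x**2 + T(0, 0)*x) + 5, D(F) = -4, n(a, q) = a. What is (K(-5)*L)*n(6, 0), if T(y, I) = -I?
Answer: -14400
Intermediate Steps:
K(x) = x**2 (K(x) = -5 + ((x**2 + (-1*0)*x) + 5) = -5 + ((x**2 + 0*x) + 5) = -5 + ((x**2 + 0) + 5) = -5 + (x**2 + 5) = -5 + (5 + x**2) = x**2)
L = -96 (L = -4*6*4 = -24*4 = -96)
(K(-5)*L)*n(6, 0) = ((-5)**2*(-96))*6 = (25*(-96))*6 = -2400*6 = -14400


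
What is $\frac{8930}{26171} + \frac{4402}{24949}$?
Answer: $\frac{337999312}{652940279} \approx 0.51766$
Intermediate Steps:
$\frac{8930}{26171} + \frac{4402}{24949} = \frac{337999312}{652940279}$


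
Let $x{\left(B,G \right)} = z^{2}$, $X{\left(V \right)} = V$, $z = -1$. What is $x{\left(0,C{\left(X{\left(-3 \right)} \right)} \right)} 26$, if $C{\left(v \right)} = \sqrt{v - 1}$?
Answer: $26$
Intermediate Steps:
$C{\left(v \right)} = \sqrt{-1 + v}$
$x{\left(B,G \right)} = 1$ ($x{\left(B,G \right)} = \left(-1\right)^{2} = 1$)
$x{\left(0,C{\left(X{\left(-3 \right)} \right)} \right)} 26 = 1 \cdot 26 = 26$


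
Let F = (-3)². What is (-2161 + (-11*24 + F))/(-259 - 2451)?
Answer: 1208/1355 ≈ 0.89151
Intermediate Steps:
F = 9
(-2161 + (-11*24 + F))/(-259 - 2451) = (-2161 + (-11*24 + 9))/(-259 - 2451) = (-2161 + (-264 + 9))/(-2710) = (-2161 - 255)*(-1/2710) = -2416*(-1/2710) = 1208/1355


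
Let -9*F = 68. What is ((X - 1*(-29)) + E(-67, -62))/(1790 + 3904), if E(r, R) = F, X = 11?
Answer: 2/351 ≈ 0.0056980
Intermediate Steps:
F = -68/9 (F = -⅑*68 = -68/9 ≈ -7.5556)
E(r, R) = -68/9
((X - 1*(-29)) + E(-67, -62))/(1790 + 3904) = ((11 - 1*(-29)) - 68/9)/(1790 + 3904) = ((11 + 29) - 68/9)/5694 = (40 - 68/9)*(1/5694) = (292/9)*(1/5694) = 2/351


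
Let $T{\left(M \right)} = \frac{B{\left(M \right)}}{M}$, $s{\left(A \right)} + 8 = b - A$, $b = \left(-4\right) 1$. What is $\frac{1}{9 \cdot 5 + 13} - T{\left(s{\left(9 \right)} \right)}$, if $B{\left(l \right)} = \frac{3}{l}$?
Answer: $\frac{89}{8526} \approx 0.010439$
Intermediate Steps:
$b = -4$
$s{\left(A \right)} = -12 - A$ ($s{\left(A \right)} = -8 - \left(4 + A\right) = -12 - A$)
$T{\left(M \right)} = \frac{3}{M^{2}}$ ($T{\left(M \right)} = \frac{3 \frac{1}{M}}{M} = \frac{3}{M^{2}}$)
$\frac{1}{9 \cdot 5 + 13} - T{\left(s{\left(9 \right)} \right)} = \frac{1}{9 \cdot 5 + 13} - \frac{3}{\left(-12 - 9\right)^{2}} = \frac{1}{45 + 13} - \frac{3}{\left(-12 - 9\right)^{2}} = \frac{1}{58} - \frac{3}{441} = \frac{1}{58} - 3 \cdot \frac{1}{441} = \frac{1}{58} - \frac{1}{147} = \frac{89}{8526}$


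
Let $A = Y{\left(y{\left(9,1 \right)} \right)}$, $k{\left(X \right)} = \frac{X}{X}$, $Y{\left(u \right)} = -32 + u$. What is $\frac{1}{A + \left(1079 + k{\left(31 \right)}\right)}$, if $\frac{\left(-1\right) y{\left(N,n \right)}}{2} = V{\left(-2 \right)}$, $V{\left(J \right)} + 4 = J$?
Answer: $\frac{1}{1060} \approx 0.0009434$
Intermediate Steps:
$V{\left(J \right)} = -4 + J$
$y{\left(N,n \right)} = 12$ ($y{\left(N,n \right)} = - 2 \left(-4 - 2\right) = \left(-2\right) \left(-6\right) = 12$)
$k{\left(X \right)} = 1$
$A = -20$ ($A = -32 + 12 = -20$)
$\frac{1}{A + \left(1079 + k{\left(31 \right)}\right)} = \frac{1}{-20 + \left(1079 + 1\right)} = \frac{1}{-20 + 1080} = \frac{1}{1060}$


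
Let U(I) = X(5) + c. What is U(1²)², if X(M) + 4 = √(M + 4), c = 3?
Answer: 4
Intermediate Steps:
X(M) = -4 + √(4 + M) (X(M) = -4 + √(M + 4) = -4 + √(4 + M))
U(I) = 2 (U(I) = (-4 + √(4 + 5)) + 3 = (-4 + √9) + 3 = (-4 + 3) + 3 = -1 + 3 = 2)
U(1²)² = 2² = 4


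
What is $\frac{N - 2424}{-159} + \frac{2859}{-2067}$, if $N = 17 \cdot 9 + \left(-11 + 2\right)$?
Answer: $\frac{8927}{689} \approx 12.956$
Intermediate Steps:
$N = 144$ ($N = 153 - 9 = 144$)
$\frac{N - 2424}{-159} + \frac{2859}{-2067} = \frac{144 - 2424}{-159} + \frac{2859}{-2067} = \left(-2280\right) \left(- \frac{1}{159}\right) + 2859 \left(- \frac{1}{2067}\right) = \frac{760}{53} - \frac{953}{689} = \frac{8927}{689}$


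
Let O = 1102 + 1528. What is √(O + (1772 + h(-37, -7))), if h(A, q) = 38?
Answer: 2*√1110 ≈ 66.633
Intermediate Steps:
O = 2630
√(O + (1772 + h(-37, -7))) = √(2630 + (1772 + 38)) = √(2630 + 1810) = √4440 = 2*√1110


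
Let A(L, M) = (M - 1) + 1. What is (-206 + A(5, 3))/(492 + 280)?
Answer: -203/772 ≈ -0.26295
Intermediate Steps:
A(L, M) = M (A(L, M) = (-1 + M) + 1 = M)
(-206 + A(5, 3))/(492 + 280) = (-206 + 3)/(492 + 280) = -203/772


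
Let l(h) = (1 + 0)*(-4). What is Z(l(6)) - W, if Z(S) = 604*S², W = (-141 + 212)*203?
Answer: -4749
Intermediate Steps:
l(h) = -4 (l(h) = 1*(-4) = -4)
W = 14413 (W = 71*203 = 14413)
Z(l(6)) - W = 604*(-4)² - 1*14413 = 604*16 - 14413 = 9664 - 14413 = -4749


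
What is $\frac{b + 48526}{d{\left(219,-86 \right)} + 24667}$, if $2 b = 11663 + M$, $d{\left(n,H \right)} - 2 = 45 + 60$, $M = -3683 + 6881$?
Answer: $\frac{111913}{49548} \approx 2.2587$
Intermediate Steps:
$M = 3198$
$d{\left(n,H \right)} = 107$ ($d{\left(n,H \right)} = 2 + \left(45 + 60\right) = 2 + 105 = 107$)
$b = \frac{14861}{2}$ ($b = \frac{11663 + 3198}{2} = \frac{1}{2} \cdot 14861 = \frac{14861}{2} \approx 7430.5$)
$\frac{b + 48526}{d{\left(219,-86 \right)} + 24667} = \frac{\frac{14861}{2} + 48526}{107 + 24667} = \frac{111913}{2 \cdot 24774} = \frac{111913}{2} \cdot \frac{1}{24774} = \frac{111913}{49548}$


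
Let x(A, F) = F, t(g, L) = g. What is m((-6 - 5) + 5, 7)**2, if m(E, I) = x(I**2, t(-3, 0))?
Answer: 9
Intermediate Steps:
m(E, I) = -3
m((-6 - 5) + 5, 7)**2 = (-3)**2 = 9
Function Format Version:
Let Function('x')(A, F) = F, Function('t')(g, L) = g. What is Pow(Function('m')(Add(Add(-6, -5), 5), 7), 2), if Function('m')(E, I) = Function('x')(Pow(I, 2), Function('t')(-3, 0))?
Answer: 9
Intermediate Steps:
Function('m')(E, I) = -3
Pow(Function('m')(Add(Add(-6, -5), 5), 7), 2) = Pow(-3, 2) = 9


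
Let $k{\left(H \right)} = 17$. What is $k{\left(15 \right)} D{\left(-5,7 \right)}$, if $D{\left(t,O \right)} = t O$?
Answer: $-595$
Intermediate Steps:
$D{\left(t,O \right)} = O t$
$k{\left(15 \right)} D{\left(-5,7 \right)} = 17 \cdot 7 \left(-5\right) = 17 \left(-35\right) = -595$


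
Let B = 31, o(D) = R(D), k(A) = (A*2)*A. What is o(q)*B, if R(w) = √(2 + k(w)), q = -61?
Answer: 62*√1861 ≈ 2674.6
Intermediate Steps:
k(A) = 2*A² (k(A) = (2*A)*A = 2*A²)
R(w) = √(2 + 2*w²)
o(D) = √(2 + 2*D²)
o(q)*B = √(2 + 2*(-61)²)*31 = √(2 + 2*3721)*31 = √(2 + 7442)*31 = √7444*31 = (2*√1861)*31 = 62*√1861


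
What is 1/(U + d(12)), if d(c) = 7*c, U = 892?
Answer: 1/976 ≈ 0.0010246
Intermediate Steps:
1/(U + d(12)) = 1/(892 + 7*12) = 1/(892 + 84) = 1/976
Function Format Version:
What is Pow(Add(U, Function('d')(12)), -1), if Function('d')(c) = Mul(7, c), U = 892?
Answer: Rational(1, 976) ≈ 0.0010246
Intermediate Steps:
Pow(Add(U, Function('d')(12)), -1) = Pow(Add(892, Mul(7, 12)), -1) = Pow(Add(892, 84), -1) = Pow(976, -1) = Rational(1, 976)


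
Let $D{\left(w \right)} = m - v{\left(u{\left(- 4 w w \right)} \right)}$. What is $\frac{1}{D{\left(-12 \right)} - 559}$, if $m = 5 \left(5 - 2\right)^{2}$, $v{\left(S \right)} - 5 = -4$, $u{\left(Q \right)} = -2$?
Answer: $- \frac{1}{515} \approx -0.0019417$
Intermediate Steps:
$v{\left(S \right)} = 1$ ($v{\left(S \right)} = 5 - 4 = 1$)
$m = 45$ ($m = 5 \cdot 3^{2} = 5 \cdot 9 = 45$)
$D{\left(w \right)} = 44$ ($D{\left(w \right)} = 45 - 1 = 44$)
$\frac{1}{D{\left(-12 \right)} - 559} = \frac{1}{44 - 559} = \frac{1}{-515} = - \frac{1}{515}$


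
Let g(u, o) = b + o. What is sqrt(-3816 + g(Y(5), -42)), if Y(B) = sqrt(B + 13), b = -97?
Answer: I*sqrt(3955) ≈ 62.889*I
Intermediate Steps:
Y(B) = sqrt(13 + B)
g(u, o) = -97 + o
sqrt(-3816 + g(Y(5), -42)) = sqrt(-3816 + (-97 - 42)) = sqrt(-3816 - 139) = sqrt(-3955) = I*sqrt(3955)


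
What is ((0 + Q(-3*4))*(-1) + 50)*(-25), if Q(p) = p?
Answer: -1550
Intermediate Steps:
((0 + Q(-3*4))*(-1) + 50)*(-25) = ((0 - 3*4)*(-1) + 50)*(-25) = ((0 - 12)*(-1) + 50)*(-25) = (-12*(-1) + 50)*(-25) = (12 + 50)*(-25) = 62*(-25) = -1550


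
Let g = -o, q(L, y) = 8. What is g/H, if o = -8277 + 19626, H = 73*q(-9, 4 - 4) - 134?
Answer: -1261/50 ≈ -25.220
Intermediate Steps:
H = 450 (H = 73*8 - 134 = 584 - 134 = 450)
o = 11349
g = -11349 (g = -1*11349 = -11349)
g/H = -11349/450 = -11349*1/450 = -1261/50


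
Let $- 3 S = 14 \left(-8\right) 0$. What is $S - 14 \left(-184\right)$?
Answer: $2576$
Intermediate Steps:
$S = 0$ ($S = - \frac{14 \left(-8\right) 0}{3} = - \frac{\left(-112\right) 0}{3} = \left(- \frac{1}{3}\right) 0 = 0$)
$S - 14 \left(-184\right) = 0 - 14 \left(-184\right) = 0 - -2576 = 0 + 2576 = 2576$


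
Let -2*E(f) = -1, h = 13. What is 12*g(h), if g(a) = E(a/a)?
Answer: 6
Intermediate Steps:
E(f) = 1/2 (E(f) = -1/2*(-1) = 1/2)
g(a) = 1/2
12*g(h) = 12*(1/2) = 6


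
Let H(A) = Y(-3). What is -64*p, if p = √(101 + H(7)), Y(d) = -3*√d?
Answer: -64*√(101 - 3*I*√3) ≈ -643.4 + 16.54*I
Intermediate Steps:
H(A) = -3*I*√3
p = √(101 - 3*I*√3) ≈ 10.053 - 0.25843*I
-64*p = -64*√(101 - 3*I*√3)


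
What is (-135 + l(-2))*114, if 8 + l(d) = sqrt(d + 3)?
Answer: -16188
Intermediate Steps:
l(d) = -8 + sqrt(3 + d) (l(d) = -8 + sqrt(d + 3) = -8 + sqrt(3 + d))
(-135 + l(-2))*114 = (-135 + (-8 + sqrt(3 - 2)))*114 = (-135 + (-8 + sqrt(1)))*114 = (-135 + (-8 + 1))*114 = (-135 - 7)*114 = -142*114 = -16188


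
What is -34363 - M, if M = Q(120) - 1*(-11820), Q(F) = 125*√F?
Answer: -46183 - 250*√30 ≈ -47552.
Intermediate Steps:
M = 11820 + 250*√30 (M = 125*√120 - 1*(-11820) = 125*(2*√30) + 11820 = 250*√30 + 11820 = 11820 + 250*√30 ≈ 13189.)
-34363 - M = -34363 - (11820 + 250*√30) = -34363 + (-11820 - 250*√30) = -46183 - 250*√30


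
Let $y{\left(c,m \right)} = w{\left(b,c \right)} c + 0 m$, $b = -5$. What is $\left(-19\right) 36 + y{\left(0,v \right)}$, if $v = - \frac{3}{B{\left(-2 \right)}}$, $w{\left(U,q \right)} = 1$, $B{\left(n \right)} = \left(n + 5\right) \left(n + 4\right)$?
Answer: $-684$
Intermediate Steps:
$B{\left(n \right)} = \left(4 + n\right) \left(5 + n\right)$ ($B{\left(n \right)} = \left(5 + n\right) \left(4 + n\right) = \left(4 + n\right) \left(5 + n\right)$)
$v = - \frac{1}{2}$ ($v = - \frac{3}{20 + \left(-2\right)^{2} + 9 \left(-2\right)} = - \frac{3}{20 + 4 - 18} = - \frac{3}{6} = \left(-3\right) \frac{1}{6} = - \frac{1}{2} \approx -0.5$)
$y{\left(c,m \right)} = c$ ($y{\left(c,m \right)} = 1 c + 0 m = c + 0 = c$)
$\left(-19\right) 36 + y{\left(0,v \right)} = \left(-19\right) 36 + 0 = -684 + 0 = -684$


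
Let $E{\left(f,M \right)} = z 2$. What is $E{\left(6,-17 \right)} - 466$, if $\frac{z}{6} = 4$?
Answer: $-418$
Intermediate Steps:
$z = 24$ ($z = 6 \cdot 4 = 24$)
$E{\left(f,M \right)} = 48$ ($E{\left(f,M \right)} = 24 \cdot 2 = 48$)
$E{\left(6,-17 \right)} - 466 = 48 - 466 = -418$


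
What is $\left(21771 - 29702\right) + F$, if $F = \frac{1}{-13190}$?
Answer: $- \frac{104609891}{13190} \approx -7931.0$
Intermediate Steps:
$F = - \frac{1}{13190} \approx -7.5815 \cdot 10^{-5}$
$\left(21771 - 29702\right) + F = \left(21771 - 29702\right) - \frac{1}{13190} = -7931 - \frac{1}{13190} = - \frac{104609891}{13190}$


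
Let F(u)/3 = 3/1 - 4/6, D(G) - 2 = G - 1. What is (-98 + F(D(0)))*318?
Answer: -28938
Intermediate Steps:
D(G) = 1 + G (D(G) = 2 + (G - 1) = 2 + (-1 + G) = 1 + G)
F(u) = 7 (F(u) = 3*(3/1 - 4/6) = 3*(3*1 - 4*⅙) = 3*(3 - ⅔) = 3*(7/3) = 7)
(-98 + F(D(0)))*318 = (-98 + 7)*318 = -91*318 = -28938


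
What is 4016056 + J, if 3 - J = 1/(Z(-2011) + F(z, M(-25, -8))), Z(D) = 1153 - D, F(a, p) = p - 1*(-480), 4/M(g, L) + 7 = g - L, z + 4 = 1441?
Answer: 87803097911/21863 ≈ 4.0161e+6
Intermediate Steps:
z = 1437 (z = -4 + 1441 = 1437)
M(g, L) = 4/(-7 + g - L) (M(g, L) = 4/(-7 + (g - L)) = 4/(-7 + g - L))
F(a, p) = 480 + p (F(a, p) = p + 480 = 480 + p)
J = 65583/21863 (J = 3 - 1/((1153 - 1*(-2011)) + (480 + 4/(-7 - 25 - 1*(-8)))) = 3 - 1/((1153 + 2011) + (480 + 4/(-7 - 25 + 8))) = 3 - 1/(3164 + (480 + 4/(-24))) = 3 - 1/(3164 + (480 + 4*(-1/24))) = 3 - 1/(3164 + (480 - ⅙)) = 3 - 1/(3164 + 2879/6) = 3 - 1/21863/6 = 3 - 1*6/21863 = 3 - 6/21863 = 65583/21863 ≈ 2.9997)
4016056 + J = 4016056 + 65583/21863 = 87803097911/21863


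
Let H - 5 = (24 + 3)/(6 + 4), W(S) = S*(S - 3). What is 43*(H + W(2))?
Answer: 2451/10 ≈ 245.10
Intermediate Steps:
W(S) = S*(-3 + S)
H = 77/10 (H = 5 + (24 + 3)/(6 + 4) = 5 + 27/10 = 77/10 ≈ 7.7000)
43*(H + W(2)) = 43*(77/10 + 2*(-3 + 2)) = 43*(77/10 + 2*(-1)) = 43*(77/10 - 2) = 43*(57/10) = 2451/10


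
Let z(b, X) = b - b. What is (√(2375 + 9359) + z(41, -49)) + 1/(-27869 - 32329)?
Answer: -1/60198 + √11734 ≈ 108.32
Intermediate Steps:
z(b, X) = 0
(√(2375 + 9359) + z(41, -49)) + 1/(-27869 - 32329) = (√(2375 + 9359) + 0) + 1/(-27869 - 32329) = (√11734 + 0) + 1/(-60198) = √11734 - 1/60198 = -1/60198 + √11734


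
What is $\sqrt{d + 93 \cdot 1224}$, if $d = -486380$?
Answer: $2 i \sqrt{93137} \approx 610.37 i$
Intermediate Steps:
$\sqrt{d + 93 \cdot 1224} = \sqrt{-486380 + 93 \cdot 1224} = \sqrt{-486380 + 113832} = \sqrt{-372548} = 2 i \sqrt{93137}$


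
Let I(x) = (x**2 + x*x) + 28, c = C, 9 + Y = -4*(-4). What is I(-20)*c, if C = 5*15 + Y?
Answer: 67896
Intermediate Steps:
Y = 7 (Y = -9 - 4*(-4) = -9 + 16 = 7)
C = 82 (C = 5*15 + 7 = 75 + 7 = 82)
c = 82
I(x) = 28 + 2*x**2 (I(x) = (x**2 + x**2) + 28 = 2*x**2 + 28 = 28 + 2*x**2)
I(-20)*c = (28 + 2*(-20)**2)*82 = (28 + 2*400)*82 = (28 + 800)*82 = 828*82 = 67896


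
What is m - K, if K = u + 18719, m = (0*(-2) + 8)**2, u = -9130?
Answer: -9525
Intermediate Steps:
m = 64 (m = (0 + 8)**2 = 8**2 = 64)
K = 9589 (K = -9130 + 18719 = 9589)
m - K = 64 - 1*9589 = 64 - 9589 = -9525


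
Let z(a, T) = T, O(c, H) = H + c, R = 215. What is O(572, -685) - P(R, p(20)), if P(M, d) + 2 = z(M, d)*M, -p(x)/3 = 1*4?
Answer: 2469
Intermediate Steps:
p(x) = -12 (p(x) = -3*4 = -12)
P(M, d) = -2 + M*d (P(M, d) = -2 + d*M = -2 + M*d)
O(572, -685) - P(R, p(20)) = (-685 + 572) - (-2 + 215*(-12)) = -113 - (-2 - 2580) = -113 - 1*(-2582) = -113 + 2582 = 2469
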